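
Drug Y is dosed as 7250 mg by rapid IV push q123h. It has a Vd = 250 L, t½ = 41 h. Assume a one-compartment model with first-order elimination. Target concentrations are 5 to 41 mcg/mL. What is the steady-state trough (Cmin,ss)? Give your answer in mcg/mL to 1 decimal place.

The dosing interval is 3 half-lives, so f = 2^(−3) = 0.125.
Accumulation ratio R = 1/(1 − f) = 1/0.875 = 8/7.
Single-dose peak C₀ = D/Vd = 7250/250 = 29 mcg/mL.
Steady-state peak Cmax,ss = C₀·R = 29 × 8/7 ≈ 33.143 mcg/mL.
Steady-state trough Cmin,ss = Cmax,ss·f ≈ 33.143 × 0.125 ≈ 4.143 mcg/mL.
Trough 4.1 mcg/mL vs MEC 5 mcg/mL: subtherapeutic.

4.1 mcg/mL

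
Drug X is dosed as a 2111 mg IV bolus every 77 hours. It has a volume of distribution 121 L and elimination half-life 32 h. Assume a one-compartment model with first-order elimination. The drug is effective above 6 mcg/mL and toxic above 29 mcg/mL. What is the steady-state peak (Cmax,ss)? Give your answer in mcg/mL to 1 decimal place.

k = ln2/t½ = ln2/32 ≈ 0.021661 h⁻¹; fraction remaining f = e^(−kτ) = e^(−0.021661×77) ≈ 0.1886.
At steady state, accumulation factor R = 1/(1 − e^(−kτ)) ≈ 1.2324.
Each bolus raises the concentration by D/Vd = 2111/121 ≈ 17.446 mcg/mL.
Steady-state peak Cmax,ss = C₀·R ≈ 17.446 × 1.2324 ≈ 21.500 mcg/mL.
Peak 21.5 mcg/mL vs MTC 29 mcg/mL: below toxic threshold.

21.5 mcg/mL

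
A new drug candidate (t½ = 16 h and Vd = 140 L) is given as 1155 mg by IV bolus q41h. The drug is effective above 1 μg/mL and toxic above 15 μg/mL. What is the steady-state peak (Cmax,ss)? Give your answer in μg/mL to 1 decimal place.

k = ln2/t½ = ln2/16 ≈ 0.043322 h⁻¹; fraction remaining f = e^(−kτ) = e^(−0.043322×41) ≈ 0.1693.
Accumulation ratio R = 1/(1 − f) ≈ 1/0.8307 ≈ 1.2038.
Each bolus raises the concentration by D/Vd = 1155/140 ≈ 8.250 μg/mL.
Steady-state peak Cmax,ss = C₀·R ≈ 8.250 × 1.2038 ≈ 9.931 μg/mL.
Peak 9.9 μg/mL vs MTC 15 μg/mL: below toxic threshold.

9.9 μg/mL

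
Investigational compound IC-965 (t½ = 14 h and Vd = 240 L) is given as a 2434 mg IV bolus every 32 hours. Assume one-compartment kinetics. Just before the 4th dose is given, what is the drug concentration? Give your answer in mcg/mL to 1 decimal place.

f = (1/2)^(τ/t½) = (1/2)^(32/14) ≈ 0.2051.
C₀ = D/Vd = 2434/240 ≈ 10.142 mcg/mL.
Before the 4th dose, 3 doses have been given. Superposition: Cmin = C₀·(f + f² + … + f^3).
≈ 10.142 × (0.2051 + 0.0421 + 0.0086) ≈ 10.142 × 0.2558 ≈ 2.594 mcg/mL.

2.6 mcg/mL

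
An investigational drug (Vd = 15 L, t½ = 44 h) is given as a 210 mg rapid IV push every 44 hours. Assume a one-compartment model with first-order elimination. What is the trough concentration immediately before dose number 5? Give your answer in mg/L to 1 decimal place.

13.1 mg/L

f = (1/2)^(τ/t½) = (1/2)^(44/44) ≈ 0.5000.
C₀ = D/Vd = 210/15 ≈ 14.000 mg/L.
Before the 5th dose, 4 doses have been given. Superposition: Cmin = C₀·(f + f² + … + f^4).
≈ 14.000 × (0.5000 + 0.2500 + 0.1250 + 0.0625) ≈ 14.000 × 0.9375 ≈ 13.125 mg/L.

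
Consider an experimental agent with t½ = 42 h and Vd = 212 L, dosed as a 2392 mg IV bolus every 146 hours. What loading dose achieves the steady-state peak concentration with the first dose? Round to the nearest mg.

f = (1/2)^(146/42) ≈ 0.089859; accumulation ratio R = 1/(1−f) ≈ 1.09873.
Loading dose to hit Cmax,ss on first dose: D_load = D_maint·R ≈ 2392 × 1.09873 ≈ 2628.16 mg.

2628 mg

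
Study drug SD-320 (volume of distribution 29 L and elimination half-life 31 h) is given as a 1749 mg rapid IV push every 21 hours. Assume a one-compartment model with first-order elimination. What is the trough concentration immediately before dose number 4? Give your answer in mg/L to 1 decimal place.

f = (1/2)^(τ/t½) = (1/2)^(21/31) ≈ 0.6253.
C₀ = D/Vd = 1749/29 ≈ 60.310 mg/L.
Before the 4th dose, 3 doses have been given. Superposition: Cmin = C₀·(f + f² + … + f^3).
≈ 60.310 × (0.6253 + 0.3910 + 0.2445) ≈ 60.310 × 1.2608 ≈ 76.039 mg/L.

76.0 mg/L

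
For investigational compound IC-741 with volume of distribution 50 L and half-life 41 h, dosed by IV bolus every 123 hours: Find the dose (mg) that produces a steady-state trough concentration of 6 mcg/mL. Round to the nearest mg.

2100 mg

τ/t½ = 123/41 ≈ 3, so f = (1/2)^(123/41) ≈ 0.125000.
Cmin,ss = (D/Vd)·f/(1−f), so D = Cmin,ss·Vd·(1−f)/f.
D = 6 × 50 × (1−f)/f ≈ 6 × 50 × 7.00000 ≈ 2100.00 mg.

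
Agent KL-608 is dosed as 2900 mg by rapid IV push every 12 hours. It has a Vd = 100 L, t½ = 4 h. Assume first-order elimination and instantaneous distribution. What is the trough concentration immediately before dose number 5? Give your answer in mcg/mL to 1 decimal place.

f = (1/2)^(τ/t½) = (1/2)^(12/4) ≈ 0.1250.
C₀ = D/Vd = 2900/100 ≈ 29.000 mcg/mL.
Before the 5th dose, 4 doses have been given. Superposition: Cmin = C₀·(f + f² + … + f^4).
≈ 29.000 × (0.1250 + 0.0156 + 0.0020 + 0.0002) ≈ 29.000 × 0.1428 ≈ 4.141 mcg/mL.

4.1 mcg/mL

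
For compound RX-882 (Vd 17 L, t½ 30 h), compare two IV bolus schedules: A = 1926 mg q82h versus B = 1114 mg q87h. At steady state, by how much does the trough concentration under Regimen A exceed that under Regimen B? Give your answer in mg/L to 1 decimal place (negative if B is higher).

Regimen A: f = (1/2)^(82/30) ≈ 0.1504; Cmin,ss = (1926/17)·f/(1−f) ≈ 20.056 mg/L.
Regimen B: f = (1/2)^(87/30) ≈ 0.1340; Cmin,ss = (1114/17)·f/(1−f) ≈ 10.140 mg/L.
Difference ≈ 20.056 − 10.140 ≈ 9.916 mg/L.

9.9 mg/L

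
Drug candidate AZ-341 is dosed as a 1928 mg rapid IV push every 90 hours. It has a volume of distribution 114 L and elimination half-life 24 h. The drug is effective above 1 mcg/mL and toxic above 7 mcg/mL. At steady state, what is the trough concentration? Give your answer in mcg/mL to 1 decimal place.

k = ln2/t½ = ln2/24 ≈ 0.028881 h⁻¹; fraction remaining f = e^(−kτ) = e^(−0.028881×90) ≈ 0.0743.
At steady state, accumulation factor R = 1/(1 − e^(−kτ)) ≈ 1.0803.
Single-dose peak C₀ = D/Vd = 1928/114 ≈ 16.912 mcg/mL.
Steady-state peak Cmax,ss = C₀·R ≈ 16.912 × 1.0803 ≈ 18.270 mcg/mL.
One interval later, Cmin,ss = Cmax,ss·e^(−kτ) ≈ 18.270 × 0.0743 ≈ 1.357 mcg/mL.
Trough 1.4 mcg/mL vs MEC 1 mcg/mL: adequate.

1.4 mcg/mL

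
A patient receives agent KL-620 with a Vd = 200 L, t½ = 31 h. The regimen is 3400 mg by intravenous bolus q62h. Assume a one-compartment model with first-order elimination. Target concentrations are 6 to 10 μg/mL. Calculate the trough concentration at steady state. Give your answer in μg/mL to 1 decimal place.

5.7 μg/mL

The dosing interval is 2 half-lives, so f = 2^(−2) = 0.25.
At steady state, R = 1/(1 − 0.25) = 4/3.
Single-dose peak C₀ = D/Vd = 3400/200 = 17 μg/mL.
Steady-state peak Cmax,ss = C₀·R = 17 × 4/3 ≈ 22.667 μg/mL.
Steady-state trough Cmin,ss = Cmax,ss·f ≈ 22.667 × 0.25 ≈ 5.667 μg/mL.
Trough 5.7 μg/mL vs MEC 6 μg/mL: subtherapeutic.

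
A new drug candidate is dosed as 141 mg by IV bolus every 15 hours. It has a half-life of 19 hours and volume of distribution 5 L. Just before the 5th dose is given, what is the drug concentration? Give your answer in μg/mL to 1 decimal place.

f = (1/2)^(τ/t½) = (1/2)^(15/19) ≈ 0.5786.
C₀ = D/Vd = 141/5 ≈ 28.200 μg/mL.
Before the 5th dose, 4 doses have been given. Superposition: Cmin = C₀·(f + f² + … + f^4).
≈ 28.200 × (0.5786 + 0.3348 + 0.1937 + 0.1121) ≈ 28.200 × 1.2192 ≈ 34.381 μg/mL.

34.4 μg/mL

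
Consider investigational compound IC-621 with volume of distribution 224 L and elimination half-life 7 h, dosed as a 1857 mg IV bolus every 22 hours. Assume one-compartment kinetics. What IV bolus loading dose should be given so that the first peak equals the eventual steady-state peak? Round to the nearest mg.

2094 mg

f = (1/2)^(22/7) ≈ 0.113215; accumulation ratio R = 1/(1−f) ≈ 1.12767.
Loading dose to hit Cmax,ss on first dose: D_load = D_maint·R ≈ 1857 × 1.12767 ≈ 2094.08 mg.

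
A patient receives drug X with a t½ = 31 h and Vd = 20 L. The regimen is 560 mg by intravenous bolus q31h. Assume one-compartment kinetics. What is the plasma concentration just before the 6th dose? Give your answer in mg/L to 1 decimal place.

27.1 mg/L

f = (1/2)^(τ/t½) = (1/2)^(31/31) ≈ 0.5000.
C₀ = D/Vd = 560/20 ≈ 28.000 mg/L.
Before the 6th dose, 5 doses have been given. Superposition: Cmin = C₀·(f + f² + … + f^5).
≈ 28.000 × (0.5000 + 0.2500 + 0.1250 + 0.0625 + 0.0313) ≈ 28.000 × 0.9688 ≈ 27.126 mg/L.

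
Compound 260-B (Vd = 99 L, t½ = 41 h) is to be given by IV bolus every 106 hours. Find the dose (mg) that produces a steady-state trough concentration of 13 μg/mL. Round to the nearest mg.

τ/t½ = 106/41 ≈ 2.5854, so f = (1/2)^(106/41) ≈ 0.166620.
Cmin,ss = (D/Vd)·f/(1−f), so D = Cmin,ss·Vd·(1−f)/f.
D = 13 × 99 × (1−f)/f ≈ 13 × 99 × 5.00168 ≈ 6437.16 mg.

6437 mg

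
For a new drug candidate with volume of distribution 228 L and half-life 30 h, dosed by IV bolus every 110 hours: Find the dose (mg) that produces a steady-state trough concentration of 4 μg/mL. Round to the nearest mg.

10670 mg

τ/t½ = 110/30 ≈ 3.6667, so f = (1/2)^(110/30) ≈ 0.078745.
Cmin,ss = (D/Vd)·f/(1−f), so D = Cmin,ss·Vd·(1−f)/f.
D = 4 × 228 × (1−f)/f ≈ 4 × 228 × 11.69922 ≈ 10669.69 mg.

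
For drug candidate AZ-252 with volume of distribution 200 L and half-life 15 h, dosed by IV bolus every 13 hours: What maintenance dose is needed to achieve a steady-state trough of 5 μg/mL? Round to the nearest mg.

τ/t½ = 13/15 ≈ 0.86667, so f = (1/2)^(13/15) ≈ 0.548412.
Cmin,ss = (D/Vd)·f/(1−f), so D = Cmin,ss·Vd·(1−f)/f.
D = 5 × 200 × (1−f)/f ≈ 5 × 200 × 0.82345 ≈ 823.45 mg.

823 mg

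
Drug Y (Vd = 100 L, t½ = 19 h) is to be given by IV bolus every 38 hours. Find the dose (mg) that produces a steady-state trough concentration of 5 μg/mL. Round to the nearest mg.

τ/t½ = 38/19 ≈ 2, so f = (1/2)^(38/19) ≈ 0.250000.
Cmin,ss = (D/Vd)·f/(1−f), so D = Cmin,ss·Vd·(1−f)/f.
D = 5 × 100 × (1−f)/f ≈ 5 × 100 × 3.00000 ≈ 1500.00 mg.

1500 mg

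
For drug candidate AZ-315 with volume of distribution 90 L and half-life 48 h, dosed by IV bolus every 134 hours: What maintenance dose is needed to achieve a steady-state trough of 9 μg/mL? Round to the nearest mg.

τ/t½ = 134/48 ≈ 2.7917, so f = (1/2)^(134/48) ≈ 0.144419.
Cmin,ss = (D/Vd)·f/(1−f), so D = Cmin,ss·Vd·(1−f)/f.
D = 9 × 90 × (1−f)/f ≈ 9 × 90 × 5.92430 ≈ 4798.68 mg.

4799 mg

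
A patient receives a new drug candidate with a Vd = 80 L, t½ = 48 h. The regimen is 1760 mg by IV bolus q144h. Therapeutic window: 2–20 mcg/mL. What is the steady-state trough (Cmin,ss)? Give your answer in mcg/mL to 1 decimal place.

3.1 mcg/mL

The dosing interval is 3 half-lives, so f = 2^(−3) = 0.125.
Accumulation ratio R = 1/(1 − f) = 1/0.875 = 8/7.
Single-dose peak C₀ = D/Vd = 1760/80 = 22 mcg/mL.
Steady-state peak Cmax,ss = C₀·R = 22 × 8/7 ≈ 25.143 mcg/mL.
Steady-state trough Cmin,ss = Cmax,ss·f ≈ 25.143 × 0.125 ≈ 3.143 mcg/mL.
Trough 3.1 mcg/mL vs MEC 2 mcg/mL: adequate.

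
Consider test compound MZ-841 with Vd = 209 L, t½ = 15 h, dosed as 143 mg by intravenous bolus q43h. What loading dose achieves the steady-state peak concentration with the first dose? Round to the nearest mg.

166 mg

f = (1/2)^(43/15) ≈ 0.137103; accumulation ratio R = 1/(1−f) ≈ 1.15889.
Loading dose to hit Cmax,ss on first dose: D_load = D_maint·R ≈ 143 × 1.15889 ≈ 165.72 mg.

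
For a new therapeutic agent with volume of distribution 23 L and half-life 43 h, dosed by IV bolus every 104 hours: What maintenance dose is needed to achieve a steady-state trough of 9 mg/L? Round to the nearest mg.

τ/t½ = 104/43 ≈ 2.4186, so f = (1/2)^(104/43) ≈ 0.187037.
Cmin,ss = (D/Vd)·f/(1−f), so D = Cmin,ss·Vd·(1−f)/f.
D = 9 × 23 × (1−f)/f ≈ 9 × 23 × 4.34654 ≈ 899.73 mg.

900 mg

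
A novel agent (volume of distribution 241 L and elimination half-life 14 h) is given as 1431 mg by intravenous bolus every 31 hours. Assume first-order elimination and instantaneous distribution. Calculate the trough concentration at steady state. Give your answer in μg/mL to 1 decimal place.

1.6 μg/mL

τ/t½ = 31/14 ≈ 2.2143, so fraction remaining f = (1/2)^(31/14) ≈ 0.2155.
Accumulation ratio R = 1/(1 − f) ≈ 1/0.7845 ≈ 1.2747.
Each bolus raises the concentration by D/Vd = 1431/241 ≈ 5.938 μg/mL.
Cmax,ss = C₀/(1 − f) ≈ 5.938/0.7845 ≈ 7.569 μg/mL.
One interval later, Cmin,ss = Cmax,ss·e^(−kτ) ≈ 7.569 × 0.2155 ≈ 1.631 μg/mL.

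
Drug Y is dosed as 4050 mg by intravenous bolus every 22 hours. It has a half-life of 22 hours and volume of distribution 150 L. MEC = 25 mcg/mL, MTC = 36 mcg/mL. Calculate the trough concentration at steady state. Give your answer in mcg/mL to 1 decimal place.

27.0 mcg/mL

τ = 22 h = 1 half-life, so f = (1/2)^1 = 0.5.
Accumulation ratio R = 1/(1 − f) = 1/0.5 = 2/1.
Single-dose peak C₀ = D/Vd = 4050/150 = 27 mcg/mL.
Steady-state peak Cmax,ss = C₀·R = 27 × 2/1 ≈ 54.000 mcg/mL.
Steady-state trough Cmin,ss = Cmax,ss·f ≈ 54.000 × 0.5 ≈ 27.000 mcg/mL.
Trough 27.0 mcg/mL vs MEC 25 mcg/mL: adequate.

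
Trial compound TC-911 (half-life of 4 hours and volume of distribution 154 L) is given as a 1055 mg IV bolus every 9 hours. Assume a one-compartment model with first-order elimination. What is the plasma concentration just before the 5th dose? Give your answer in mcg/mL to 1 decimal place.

1.8 mcg/mL

f = (1/2)^(τ/t½) = (1/2)^(9/4) ≈ 0.2102.
C₀ = D/Vd = 1055/154 ≈ 6.851 mcg/mL.
Before the 5th dose, 4 doses have been given. Superposition: Cmin = C₀·(f + f² + … + f^4).
≈ 6.851 × (0.2102 + 0.0442 + 0.0093 + 0.0020) ≈ 6.851 × 0.2657 ≈ 1.820 mcg/mL.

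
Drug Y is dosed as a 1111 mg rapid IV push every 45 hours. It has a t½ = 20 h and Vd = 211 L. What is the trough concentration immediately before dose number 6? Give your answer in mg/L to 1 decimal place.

1.4 mg/L

f = (1/2)^(τ/t½) = (1/2)^(45/20) ≈ 0.2102.
C₀ = D/Vd = 1111/211 ≈ 5.265 mg/L.
Before the 6th dose, 5 doses have been given. Superposition: Cmin = C₀·(f + f² + … + f^5).
≈ 5.265 × (0.2102 + 0.0442 + 0.0093 + 0.0020 + 0.0004) ≈ 5.265 × 0.2661 ≈ 1.401 mg/L.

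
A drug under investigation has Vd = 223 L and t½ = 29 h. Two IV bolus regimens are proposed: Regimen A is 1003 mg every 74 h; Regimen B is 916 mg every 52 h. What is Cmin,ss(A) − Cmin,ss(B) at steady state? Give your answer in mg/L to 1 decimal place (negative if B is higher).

-0.7 mg/L

Regimen A: f = (1/2)^(74/29) ≈ 0.1706; Cmin,ss = (1003/223)·f/(1−f) ≈ 0.925 mg/L.
Regimen B: f = (1/2)^(52/29) ≈ 0.2886; Cmin,ss = (916/223)·f/(1−f) ≈ 1.666 mg/L.
Difference ≈ 0.925 − 1.666 ≈ -0.741 mg/L.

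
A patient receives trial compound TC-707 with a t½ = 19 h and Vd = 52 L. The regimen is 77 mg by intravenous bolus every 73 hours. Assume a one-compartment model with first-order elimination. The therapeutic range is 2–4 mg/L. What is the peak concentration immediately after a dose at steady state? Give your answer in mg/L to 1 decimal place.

τ/t½ = 73/19 ≈ 3.8421, so fraction remaining f = (1/2)^(73/19) ≈ 0.0697.
Accumulation ratio R = 1/(1 − f) ≈ 1/0.9303 ≈ 1.0749.
Single-dose peak C₀ = D/Vd = 77/52 ≈ 1.481 mg/L.
Steady-state peak Cmax,ss = C₀·R ≈ 1.481 × 1.0749 ≈ 1.592 mg/L.
Peak 1.6 mg/L vs MTC 4 mg/L: below toxic threshold.

1.6 mg/L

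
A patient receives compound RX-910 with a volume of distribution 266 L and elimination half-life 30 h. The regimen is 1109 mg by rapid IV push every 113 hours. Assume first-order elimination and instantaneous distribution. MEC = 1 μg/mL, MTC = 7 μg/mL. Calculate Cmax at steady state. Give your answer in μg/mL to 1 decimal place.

4.5 μg/mL

τ/t½ = 113/30 ≈ 3.7667, so fraction remaining f = (1/2)^(113/30) ≈ 0.0735.
At steady state, accumulation factor R = 1/(1 − e^(−kτ)) ≈ 1.0793.
Single-dose peak C₀ = D/Vd = 1109/266 ≈ 4.169 μg/mL.
Steady-state peak Cmax,ss = C₀·R ≈ 4.169 × 1.0793 ≈ 4.500 μg/mL.
Peak 4.5 μg/mL vs MTC 7 μg/mL: below toxic threshold.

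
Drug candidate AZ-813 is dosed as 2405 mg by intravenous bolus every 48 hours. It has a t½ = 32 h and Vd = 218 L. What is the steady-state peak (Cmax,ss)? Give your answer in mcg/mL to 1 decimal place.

17.1 mcg/mL

k = ln2/t½ = ln2/32 ≈ 0.021661 h⁻¹; fraction remaining f = e^(−kτ) = e^(−0.021661×48) ≈ 0.3536.
At steady state, accumulation factor R = 1/(1 − e^(−kτ)) ≈ 1.5470.
Each bolus raises the concentration by D/Vd = 2405/218 ≈ 11.032 mcg/mL.
Steady-state peak Cmax,ss = C₀·R ≈ 11.032 × 1.5470 ≈ 17.067 mcg/mL.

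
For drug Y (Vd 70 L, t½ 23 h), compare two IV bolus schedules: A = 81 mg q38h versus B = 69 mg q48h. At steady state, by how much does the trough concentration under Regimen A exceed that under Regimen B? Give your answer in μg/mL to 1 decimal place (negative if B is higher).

Regimen A: f = (1/2)^(38/23) ≈ 0.3182; Cmin,ss = (81/70)·f/(1−f) ≈ 0.540 μg/mL.
Regimen B: f = (1/2)^(48/23) ≈ 0.2354; Cmin,ss = (69/70)·f/(1−f) ≈ 0.303 μg/mL.
Difference ≈ 0.540 − 0.303 ≈ 0.237 μg/mL.

0.2 μg/mL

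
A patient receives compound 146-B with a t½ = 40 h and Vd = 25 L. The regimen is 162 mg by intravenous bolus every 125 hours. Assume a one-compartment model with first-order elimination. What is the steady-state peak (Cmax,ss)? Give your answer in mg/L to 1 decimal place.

τ/t½ = 125/40 ≈ 3.125, so fraction remaining f = (1/2)^(125/40) ≈ 0.1146.
Accumulation ratio R = 1/(1 − f) ≈ 1/0.8854 ≈ 1.1294.
Single-dose peak C₀ = D/Vd = 162/25 ≈ 6.480 mg/L.
Cmax,ss = C₀/(1 − f) ≈ 6.480/0.8854 ≈ 7.319 mg/L.

7.3 mg/L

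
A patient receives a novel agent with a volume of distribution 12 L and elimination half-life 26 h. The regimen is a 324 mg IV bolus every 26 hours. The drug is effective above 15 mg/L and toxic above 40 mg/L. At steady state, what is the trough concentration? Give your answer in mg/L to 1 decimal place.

τ = 26 h = 1 half-life, so f = (1/2)^1 = 0.5.
Accumulation ratio R = 1/(1 − f) = 1/0.5 = 2/1.
Single-dose peak C₀ = D/Vd = 324/12 = 27 mg/L.
Steady-state peak Cmax,ss = C₀·R = 27 × 2/1 ≈ 54.000 mg/L.
Steady-state trough Cmin,ss = Cmax,ss·f ≈ 54.000 × 0.5 ≈ 27.000 mg/L.
Trough 27.0 mg/L vs MEC 15 mg/L: adequate.

27.0 mg/L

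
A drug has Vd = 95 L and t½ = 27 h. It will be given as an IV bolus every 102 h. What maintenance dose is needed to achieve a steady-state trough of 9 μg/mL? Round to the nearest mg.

10872 mg

τ/t½ = 102/27 ≈ 3.7778, so f = (1/2)^(102/27) ≈ 0.072908.
Cmin,ss = (D/Vd)·f/(1−f), so D = Cmin,ss·Vd·(1−f)/f.
D = 9 × 95 × (1−f)/f ≈ 9 × 95 × 12.71592 ≈ 10872.11 mg.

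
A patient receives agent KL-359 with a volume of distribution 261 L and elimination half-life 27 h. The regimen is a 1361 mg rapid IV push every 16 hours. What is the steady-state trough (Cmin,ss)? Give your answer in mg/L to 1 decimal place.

10.3 mg/L

τ/t½ = 16/27 ≈ 0.59259, so fraction remaining f = (1/2)^(16/27) ≈ 0.6632.
Each bolus raises the concentration by D/Vd = 1361/261 ≈ 5.215 mg/L.
Steady-state trough Cmin,ss = C₀·f/(1−f) ≈ 5.215 × 0.6632/0.3368 ≈ 10.269 mg/L.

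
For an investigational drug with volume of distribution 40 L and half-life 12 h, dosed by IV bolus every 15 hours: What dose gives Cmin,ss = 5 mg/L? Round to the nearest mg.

τ/t½ = 15/12 ≈ 1.25, so f = (1/2)^(15/12) ≈ 0.420448.
Cmin,ss = (D/Vd)·f/(1−f), so D = Cmin,ss·Vd·(1−f)/f.
D = 5 × 40 × (1−f)/f ≈ 5 × 40 × 1.37842 ≈ 275.68 mg.

276 mg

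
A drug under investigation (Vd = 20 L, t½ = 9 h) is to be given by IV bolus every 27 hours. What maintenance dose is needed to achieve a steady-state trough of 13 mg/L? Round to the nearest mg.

τ/t½ = 27/9 ≈ 3, so f = (1/2)^(27/9) ≈ 0.125000.
Cmin,ss = (D/Vd)·f/(1−f), so D = Cmin,ss·Vd·(1−f)/f.
D = 13 × 20 × (1−f)/f ≈ 13 × 20 × 7.00000 ≈ 1820.00 mg.

1820 mg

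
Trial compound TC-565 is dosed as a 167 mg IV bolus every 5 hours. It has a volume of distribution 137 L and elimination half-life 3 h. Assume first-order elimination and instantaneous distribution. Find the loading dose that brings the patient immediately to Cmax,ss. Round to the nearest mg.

f = (1/2)^(5/3) ≈ 0.314980; accumulation ratio R = 1/(1−f) ≈ 1.45981.
Loading dose to hit Cmax,ss on first dose: D_load = D_maint·R ≈ 167 × 1.45981 ≈ 243.79 mg.

244 mg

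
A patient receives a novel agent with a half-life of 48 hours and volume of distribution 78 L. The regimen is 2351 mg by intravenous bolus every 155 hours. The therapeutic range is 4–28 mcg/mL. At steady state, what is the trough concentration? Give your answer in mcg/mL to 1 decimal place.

3.6 mcg/mL

τ/t½ = 155/48 ≈ 3.2292, so fraction remaining f = (1/2)^(155/48) ≈ 0.1066.
Each bolus raises the concentration by D/Vd = 2351/78 ≈ 30.141 mcg/mL.
Steady-state trough Cmin,ss = C₀·f/(1−f) ≈ 30.141 × 0.1066/0.8934 ≈ 3.596 mcg/mL.
Trough 3.6 mcg/mL vs MEC 4 mcg/mL: subtherapeutic.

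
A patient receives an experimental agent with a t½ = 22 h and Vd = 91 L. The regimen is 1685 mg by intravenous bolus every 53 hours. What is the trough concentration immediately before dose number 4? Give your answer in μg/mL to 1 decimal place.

4.3 μg/mL

f = (1/2)^(τ/t½) = (1/2)^(53/22) ≈ 0.1883.
C₀ = D/Vd = 1685/91 ≈ 18.516 μg/mL.
Before the 4th dose, 3 doses have been given. Superposition: Cmin = C₀·(f + f² + … + f^3).
≈ 18.516 × (0.1883 + 0.0355 + 0.0067) ≈ 18.516 × 0.2305 ≈ 4.268 μg/mL.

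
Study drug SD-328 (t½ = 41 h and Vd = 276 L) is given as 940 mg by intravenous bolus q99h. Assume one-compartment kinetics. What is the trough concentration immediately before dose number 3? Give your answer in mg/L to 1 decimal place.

f = (1/2)^(τ/t½) = (1/2)^(99/41) ≈ 0.1876.
C₀ = D/Vd = 940/276 ≈ 3.406 mg/L.
Before the 3rd dose, 2 doses have been given. Superposition: Cmin = C₀·(f + f²).
≈ 3.406 × (0.1876 + 0.0352) ≈ 3.406 × 0.2228 ≈ 0.759 mg/L.

0.8 mg/L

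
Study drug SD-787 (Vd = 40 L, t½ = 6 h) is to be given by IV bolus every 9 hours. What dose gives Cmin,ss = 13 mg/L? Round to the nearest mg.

951 mg

τ/t½ = 9/6 ≈ 1.5, so f = (1/2)^(9/6) ≈ 0.353553.
Cmin,ss = (D/Vd)·f/(1−f), so D = Cmin,ss·Vd·(1−f)/f.
D = 13 × 40 × (1−f)/f ≈ 13 × 40 × 1.82843 ≈ 950.78 mg.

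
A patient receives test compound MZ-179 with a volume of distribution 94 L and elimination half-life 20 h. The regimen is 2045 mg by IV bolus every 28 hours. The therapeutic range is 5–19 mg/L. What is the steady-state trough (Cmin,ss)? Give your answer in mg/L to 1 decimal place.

13.3 mg/L

τ/t½ = 28/20 ≈ 1.4, so fraction remaining f = (1/2)^(28/20) ≈ 0.3789.
Each bolus raises the concentration by D/Vd = 2045/94 ≈ 21.755 mg/L.
Steady-state trough Cmin,ss = C₀·f/(1−f) ≈ 21.755 × 0.3789/0.6211 ≈ 13.272 mg/L.
Trough 13.3 mg/L vs MEC 5 mg/L: adequate.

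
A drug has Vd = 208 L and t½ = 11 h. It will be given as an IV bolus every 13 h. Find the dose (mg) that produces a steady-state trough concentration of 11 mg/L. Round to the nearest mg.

2903 mg

τ/t½ = 13/11 ≈ 1.1818, so f = (1/2)^(13/11) ≈ 0.440796.
Cmin,ss = (D/Vd)·f/(1−f), so D = Cmin,ss·Vd·(1−f)/f.
D = 11 × 208 × (1−f)/f ≈ 11 × 208 × 1.26862 ≈ 2902.60 mg.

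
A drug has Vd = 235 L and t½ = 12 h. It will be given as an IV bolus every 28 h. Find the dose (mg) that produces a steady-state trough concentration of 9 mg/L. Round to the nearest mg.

8544 mg

τ/t½ = 28/12 ≈ 2.3333, so f = (1/2)^(28/12) ≈ 0.198425.
Cmin,ss = (D/Vd)·f/(1−f), so D = Cmin,ss·Vd·(1−f)/f.
D = 9 × 235 × (1−f)/f ≈ 9 × 235 × 4.03969 ≈ 8543.94 mg.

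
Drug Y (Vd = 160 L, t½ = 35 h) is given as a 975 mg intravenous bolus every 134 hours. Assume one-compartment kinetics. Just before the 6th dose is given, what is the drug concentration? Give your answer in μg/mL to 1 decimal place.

0.5 μg/mL

f = (1/2)^(τ/t½) = (1/2)^(134/35) ≈ 0.0704.
C₀ = D/Vd = 975/160 ≈ 6.094 μg/mL.
Before the 6th dose, 5 doses have been given. Superposition: Cmin = C₀·(f + f² + … + f^5).
≈ 6.094 × (0.0704 + 0.0050 + 0.0003 + 0.0000 + 0.0000) ≈ 6.094 × 0.0757 ≈ 0.461 μg/mL.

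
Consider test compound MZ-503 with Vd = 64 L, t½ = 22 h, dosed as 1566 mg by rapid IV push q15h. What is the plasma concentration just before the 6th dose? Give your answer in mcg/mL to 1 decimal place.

36.7 mcg/mL

f = (1/2)^(τ/t½) = (1/2)^(15/22) ≈ 0.6234.
C₀ = D/Vd = 1566/64 ≈ 24.469 mcg/mL.
Before the 6th dose, 5 doses have been given. Superposition: Cmin = C₀·(f + f² + … + f^5).
≈ 24.469 × (0.6234 + 0.3886 + 0.2423 + 0.1510 + 0.0942) ≈ 24.469 × 1.4995 ≈ 36.691 mcg/mL.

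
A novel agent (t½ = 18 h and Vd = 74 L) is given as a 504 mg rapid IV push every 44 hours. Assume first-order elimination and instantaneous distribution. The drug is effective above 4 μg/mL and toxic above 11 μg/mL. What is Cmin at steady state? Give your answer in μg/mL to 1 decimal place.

1.5 μg/mL

k = ln2/t½ = ln2/18 ≈ 0.038508 h⁻¹; fraction remaining f = e^(−kτ) = e^(−0.038508×44) ≈ 0.1837.
At steady state, accumulation factor R = 1/(1 − e^(−kτ)) ≈ 1.2250.
Each bolus raises the concentration by D/Vd = 504/74 ≈ 6.811 μg/mL.
Steady-state peak Cmax,ss = C₀·R ≈ 6.811 × 1.2250 ≈ 8.343 μg/mL.
Steady-state trough Cmin,ss = Cmax,ss·f ≈ 8.343 × 0.1837 ≈ 1.533 μg/mL.
Trough 1.5 μg/mL vs MEC 4 μg/mL: subtherapeutic.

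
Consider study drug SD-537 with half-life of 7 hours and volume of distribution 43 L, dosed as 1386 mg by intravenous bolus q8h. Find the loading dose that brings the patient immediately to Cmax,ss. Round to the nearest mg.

f = (1/2)^(8/7) ≈ 0.452862; accumulation ratio R = 1/(1−f) ≈ 1.82769.
Loading dose to hit Cmax,ss on first dose: D_load = D_maint·R ≈ 1386 × 1.82769 ≈ 2533.18 mg.

2533 mg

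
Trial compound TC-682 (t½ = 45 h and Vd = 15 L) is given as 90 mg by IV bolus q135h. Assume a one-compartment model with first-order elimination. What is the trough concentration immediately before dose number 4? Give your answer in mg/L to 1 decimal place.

f = (1/2)^(τ/t½) = (1/2)^(135/45) ≈ 0.1250.
C₀ = D/Vd = 90/15 ≈ 6.000 mg/L.
Before the 4th dose, 3 doses have been given. Superposition: Cmin = C₀·(f + f² + … + f^3).
≈ 6.000 × (0.1250 + 0.0156 + 0.0020) ≈ 6.000 × 0.1426 ≈ 0.856 mg/L.

0.9 mg/L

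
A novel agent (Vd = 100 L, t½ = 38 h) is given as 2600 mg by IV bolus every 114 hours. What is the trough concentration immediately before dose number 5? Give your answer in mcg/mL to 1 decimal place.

3.7 mcg/mL

f = (1/2)^(τ/t½) = (1/2)^(114/38) ≈ 0.1250.
C₀ = D/Vd = 2600/100 ≈ 26.000 mcg/mL.
Before the 5th dose, 4 doses have been given. Superposition: Cmin = C₀·(f + f² + … + f^4).
≈ 26.000 × (0.1250 + 0.0156 + 0.0020 + 0.0002) ≈ 26.000 × 0.1428 ≈ 3.713 mcg/mL.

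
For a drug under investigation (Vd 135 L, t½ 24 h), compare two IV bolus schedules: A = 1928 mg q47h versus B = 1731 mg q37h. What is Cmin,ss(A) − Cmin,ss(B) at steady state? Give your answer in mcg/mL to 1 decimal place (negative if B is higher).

Regimen A: f = (1/2)^(47/24) ≈ 0.2573; Cmin,ss = (1928/135)·f/(1−f) ≈ 4.948 mcg/mL.
Regimen B: f = (1/2)^(37/24) ≈ 0.3435; Cmin,ss = (1731/135)·f/(1−f) ≈ 6.709 mcg/mL.
Difference ≈ 4.948 − 6.709 ≈ -1.761 mcg/mL.

-1.8 mcg/mL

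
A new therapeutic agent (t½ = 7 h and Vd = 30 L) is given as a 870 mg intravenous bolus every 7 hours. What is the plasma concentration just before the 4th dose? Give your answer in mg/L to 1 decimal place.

25.4 mg/L

f = (1/2)^(τ/t½) = (1/2)^(7/7) ≈ 0.5000.
C₀ = D/Vd = 870/30 ≈ 29.000 mg/L.
Before the 4th dose, 3 doses have been given. Superposition: Cmin = C₀·(f + f² + … + f^3).
≈ 29.000 × (0.5000 + 0.2500 + 0.1250) ≈ 29.000 × 0.8750 ≈ 25.375 mg/L.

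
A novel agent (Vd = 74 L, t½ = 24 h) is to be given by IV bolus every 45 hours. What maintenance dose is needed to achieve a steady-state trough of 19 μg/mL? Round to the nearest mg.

τ/t½ = 45/24 ≈ 1.875, so f = (1/2)^(45/24) ≈ 0.272627.
Cmin,ss = (D/Vd)·f/(1−f), so D = Cmin,ss·Vd·(1−f)/f.
D = 19 × 74 × (1−f)/f ≈ 19 × 74 × 2.66802 ≈ 3751.24 mg.

3751 mg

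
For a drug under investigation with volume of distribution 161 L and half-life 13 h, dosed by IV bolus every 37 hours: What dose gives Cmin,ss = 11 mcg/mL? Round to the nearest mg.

τ/t½ = 37/13 ≈ 2.8462, so f = (1/2)^(37/13) ≈ 0.139066.
Cmin,ss = (D/Vd)·f/(1−f), so D = Cmin,ss·Vd·(1−f)/f.
D = 11 × 161 × (1−f)/f ≈ 11 × 161 × 6.19083 ≈ 10963.96 mg.

10964 mg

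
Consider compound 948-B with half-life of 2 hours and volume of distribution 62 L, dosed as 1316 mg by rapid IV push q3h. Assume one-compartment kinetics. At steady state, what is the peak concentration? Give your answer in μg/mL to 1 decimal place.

32.8 μg/mL

Over one 3-h interval, 3/2 ≈ 1.5 half-lives elapse, leaving f ≈ 0.3536 of each dose.
Accumulation ratio R = 1/(1 − f) ≈ 1/0.6464 ≈ 1.5470.
Single-dose peak C₀ = D/Vd = 1316/62 ≈ 21.226 μg/mL.
Cmax,ss = C₀/(1 − f) ≈ 21.226/0.6464 ≈ 32.837 μg/mL.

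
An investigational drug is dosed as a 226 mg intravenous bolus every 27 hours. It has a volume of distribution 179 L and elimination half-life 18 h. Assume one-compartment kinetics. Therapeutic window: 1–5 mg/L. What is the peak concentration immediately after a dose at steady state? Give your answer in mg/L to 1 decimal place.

Over one 27-h interval, 27/18 ≈ 1.5 half-lives elapse, leaving f ≈ 0.3536 of each dose.
At steady state, accumulation factor R = 1/(1 − e^(−kτ)) ≈ 1.5470.
Single-dose peak C₀ = D/Vd = 226/179 ≈ 1.263 mg/L.
Steady-state peak Cmax,ss = C₀·R ≈ 1.263 × 1.5470 ≈ 1.954 mg/L.
Peak 2.0 mg/L vs MTC 5 mg/L: below toxic threshold.

2.0 mg/L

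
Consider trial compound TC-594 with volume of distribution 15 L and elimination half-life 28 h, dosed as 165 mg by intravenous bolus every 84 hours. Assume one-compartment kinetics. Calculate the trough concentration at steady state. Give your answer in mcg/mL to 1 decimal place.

1.6 mcg/mL

τ = 84 h = 3 half-lives, so f = (1/2)^3 = 0.125.
Accumulation ratio R = 1/(1 − f) = 1/0.875 = 8/7.
Single-dose peak C₀ = D/Vd = 165/15 = 11 mcg/mL.
Steady-state peak Cmax,ss = C₀·R = 11 × 8/7 ≈ 12.571 mcg/mL.
Steady-state trough Cmin,ss = Cmax,ss·f ≈ 12.571 × 0.125 ≈ 1.571 mcg/mL.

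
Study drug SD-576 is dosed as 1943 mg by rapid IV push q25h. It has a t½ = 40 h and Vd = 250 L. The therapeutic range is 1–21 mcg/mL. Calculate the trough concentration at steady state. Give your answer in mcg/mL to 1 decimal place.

τ/t½ = 25/40 ≈ 0.625, so fraction remaining f = (1/2)^(25/40) ≈ 0.6484.
At steady state, accumulation factor R = 1/(1 − e^(−kτ)) ≈ 2.8441.
Single-dose peak C₀ = D/Vd = 1943/250 ≈ 7.772 mcg/mL.
Cmax,ss = C₀/(1 − f) ≈ 7.772/0.3516 ≈ 22.105 mcg/mL.
One interval later, Cmin,ss = Cmax,ss·e^(−kτ) ≈ 22.105 × 0.6484 ≈ 14.333 mcg/mL.
Trough 14.3 mcg/mL vs MEC 1 mcg/mL: adequate.

14.3 mcg/mL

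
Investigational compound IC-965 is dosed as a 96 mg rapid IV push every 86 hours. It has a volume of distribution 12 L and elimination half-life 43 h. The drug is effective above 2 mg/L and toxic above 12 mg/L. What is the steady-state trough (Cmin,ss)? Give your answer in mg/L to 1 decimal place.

τ = 86 h = 2 half-lives, so f = (1/2)^2 = 0.25.
Accumulation ratio R = 1/(1 − f) = 1/0.75 = 4/3.
Single-dose peak C₀ = D/Vd = 96/12 = 8 mg/L.
Steady-state peak Cmax,ss = C₀·R = 8 × 4/3 ≈ 10.667 mg/L.
Steady-state trough Cmin,ss = Cmax,ss·f ≈ 10.667 × 0.25 ≈ 2.667 mg/L.
Trough 2.7 mg/L vs MEC 2 mg/L: adequate.

2.7 mg/L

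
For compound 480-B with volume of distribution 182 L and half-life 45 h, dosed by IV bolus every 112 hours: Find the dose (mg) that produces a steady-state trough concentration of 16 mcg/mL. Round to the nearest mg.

τ/t½ = 112/45 ≈ 2.4889, so f = (1/2)^(112/45) ≈ 0.178143.
Cmin,ss = (D/Vd)·f/(1−f), so D = Cmin,ss·Vd·(1−f)/f.
D = 16 × 182 × (1−f)/f ≈ 16 × 182 × 4.61347 ≈ 13434.42 mg.

13434 mg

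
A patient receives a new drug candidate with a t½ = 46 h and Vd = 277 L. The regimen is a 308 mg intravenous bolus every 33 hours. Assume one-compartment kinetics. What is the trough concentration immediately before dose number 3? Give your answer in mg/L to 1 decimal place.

f = (1/2)^(τ/t½) = (1/2)^(33/46) ≈ 0.6082.
C₀ = D/Vd = 308/277 ≈ 1.112 mg/L.
Before the 3rd dose, 2 doses have been given. Superposition: Cmin = C₀·(f + f²).
≈ 1.112 × (0.6082 + 0.3699) ≈ 1.112 × 0.9781 ≈ 1.088 mg/L.

1.1 mg/L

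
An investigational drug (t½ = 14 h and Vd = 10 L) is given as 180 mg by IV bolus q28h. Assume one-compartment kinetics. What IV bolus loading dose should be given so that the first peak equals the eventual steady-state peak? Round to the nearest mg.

f = (1/2)^(28/14) ≈ 0.250000; accumulation ratio R = 1/(1−f) ≈ 1.33333.
Loading dose to hit Cmax,ss on first dose: D_load = D_maint·R ≈ 180 × 1.33333 ≈ 240.00 mg.

240 mg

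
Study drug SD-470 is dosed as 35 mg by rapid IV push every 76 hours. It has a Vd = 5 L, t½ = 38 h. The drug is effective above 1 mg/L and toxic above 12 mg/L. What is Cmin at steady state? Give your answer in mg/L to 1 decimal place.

2.3 mg/L

The dosing interval is 2 half-lives, so f = 2^(−2) = 0.25.
Accumulation ratio R = 1/(1 − f) = 1/0.75 = 4/3.
Single-dose peak C₀ = D/Vd = 35/5 = 7 mg/L.
Steady-state peak Cmax,ss = C₀·R = 7 × 4/3 ≈ 9.333 mg/L.
Steady-state trough Cmin,ss = Cmax,ss·f ≈ 9.333 × 0.25 ≈ 2.333 mg/L.
Trough 2.3 mg/L vs MEC 1 mg/L: adequate.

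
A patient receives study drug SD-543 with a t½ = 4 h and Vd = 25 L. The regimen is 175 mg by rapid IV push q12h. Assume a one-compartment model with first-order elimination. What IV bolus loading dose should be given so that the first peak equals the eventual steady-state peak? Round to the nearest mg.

200 mg

f = (1/2)^(12/4) ≈ 0.125000; accumulation ratio R = 1/(1−f) ≈ 1.14286.
Loading dose to hit Cmax,ss on first dose: D_load = D_maint·R ≈ 175 × 1.14286 ≈ 200.00 mg.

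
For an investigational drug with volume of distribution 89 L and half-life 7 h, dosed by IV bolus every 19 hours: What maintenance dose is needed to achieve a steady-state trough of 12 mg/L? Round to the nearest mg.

5941 mg

τ/t½ = 19/7 ≈ 2.7143, so f = (1/2)^(19/7) ≈ 0.152377.
Cmin,ss = (D/Vd)·f/(1−f), so D = Cmin,ss·Vd·(1−f)/f.
D = 12 × 89 × (1−f)/f ≈ 12 × 89 × 5.56267 ≈ 5940.93 mg.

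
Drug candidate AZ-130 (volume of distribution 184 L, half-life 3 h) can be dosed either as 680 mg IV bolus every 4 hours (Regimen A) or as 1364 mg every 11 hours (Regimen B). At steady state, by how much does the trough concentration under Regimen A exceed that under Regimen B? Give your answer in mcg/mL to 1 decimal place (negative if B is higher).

1.8 mcg/mL

Regimen A: f = (1/2)^(4/3) ≈ 0.3969; Cmin,ss = (680/184)·f/(1−f) ≈ 2.432 mcg/mL.
Regimen B: f = (1/2)^(11/3) ≈ 0.0787; Cmin,ss = (1364/184)·f/(1−f) ≈ 0.633 mcg/mL.
Difference ≈ 2.432 − 0.633 ≈ 1.799 mcg/mL.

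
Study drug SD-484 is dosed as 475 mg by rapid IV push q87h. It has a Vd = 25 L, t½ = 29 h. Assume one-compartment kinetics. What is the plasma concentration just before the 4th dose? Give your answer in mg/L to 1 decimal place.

f = (1/2)^(τ/t½) = (1/2)^(87/29) ≈ 0.1250.
C₀ = D/Vd = 475/25 ≈ 19.000 mg/L.
Before the 4th dose, 3 doses have been given. Superposition: Cmin = C₀·(f + f² + … + f^3).
≈ 19.000 × (0.1250 + 0.0156 + 0.0020) ≈ 19.000 × 0.1426 ≈ 2.709 mg/L.

2.7 mg/L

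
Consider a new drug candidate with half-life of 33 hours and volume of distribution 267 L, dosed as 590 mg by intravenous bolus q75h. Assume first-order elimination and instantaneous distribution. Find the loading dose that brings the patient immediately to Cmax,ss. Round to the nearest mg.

f = (1/2)^(75/33) ≈ 0.206938; accumulation ratio R = 1/(1−f) ≈ 1.26094.
Loading dose to hit Cmax,ss on first dose: D_load = D_maint·R ≈ 590 × 1.26094 ≈ 743.95 mg.

744 mg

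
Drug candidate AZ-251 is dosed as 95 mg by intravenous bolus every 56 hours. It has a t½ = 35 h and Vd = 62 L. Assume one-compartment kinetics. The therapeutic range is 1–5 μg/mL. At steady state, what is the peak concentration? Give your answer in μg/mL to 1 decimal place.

τ/t½ = 56/35 ≈ 1.6, so fraction remaining f = (1/2)^(56/35) ≈ 0.3299.
At steady state, accumulation factor R = 1/(1 − e^(−kτ)) ≈ 1.4923.
Each bolus raises the concentration by D/Vd = 95/62 ≈ 1.532 μg/mL.
Steady-state peak Cmax,ss = C₀·R ≈ 1.532 × 1.4923 ≈ 2.286 μg/mL.
Peak 2.3 μg/mL vs MTC 5 μg/mL: below toxic threshold.

2.3 μg/mL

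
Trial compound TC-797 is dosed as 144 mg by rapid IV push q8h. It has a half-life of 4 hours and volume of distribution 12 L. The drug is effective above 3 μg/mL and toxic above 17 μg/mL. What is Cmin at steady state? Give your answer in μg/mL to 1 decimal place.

τ = 8 h = 2 half-lives, so f = (1/2)^2 = 0.25.
At steady state, R = 1/(1 − 0.25) = 4/3.
Single-dose peak C₀ = D/Vd = 144/12 = 12 μg/mL.
Steady-state peak Cmax,ss = C₀·R = 12 × 4/3 ≈ 16.000 μg/mL.
Steady-state trough Cmin,ss = Cmax,ss·f ≈ 16.000 × 0.25 ≈ 4.000 μg/mL.
Trough 4.0 μg/mL vs MEC 3 μg/mL: adequate.

4.0 μg/mL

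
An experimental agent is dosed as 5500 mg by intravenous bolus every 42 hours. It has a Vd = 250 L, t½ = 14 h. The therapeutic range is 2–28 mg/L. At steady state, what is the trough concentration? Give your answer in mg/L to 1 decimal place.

3.1 mg/L

The dosing interval is 3 half-lives, so f = 2^(−3) = 0.125.
Accumulation ratio R = 1/(1 − f) = 1/0.875 = 8/7.
Single-dose peak C₀ = D/Vd = 5500/250 = 22 mg/L.
Steady-state peak Cmax,ss = C₀·R = 22 × 8/7 ≈ 25.143 mg/L.
Steady-state trough Cmin,ss = Cmax,ss·f ≈ 25.143 × 0.125 ≈ 3.143 mg/L.
Trough 3.1 mg/L vs MEC 2 mg/L: adequate.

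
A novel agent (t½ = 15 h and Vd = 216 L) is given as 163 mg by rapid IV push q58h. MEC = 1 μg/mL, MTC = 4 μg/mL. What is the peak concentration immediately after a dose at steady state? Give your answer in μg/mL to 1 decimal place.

Over one 58-h interval, 58/15 ≈ 3.8667 half-lives elapse, leaving f ≈ 0.0686 of each dose.
Accumulation ratio R = 1/(1 − f) ≈ 1/0.9314 ≈ 1.0737.
Each bolus raises the concentration by D/Vd = 163/216 ≈ 0.755 μg/mL.
Steady-state peak Cmax,ss = C₀·R ≈ 0.755 × 1.0737 ≈ 0.811 μg/mL.
Peak 0.8 μg/mL vs MTC 4 μg/mL: below toxic threshold.

0.8 μg/mL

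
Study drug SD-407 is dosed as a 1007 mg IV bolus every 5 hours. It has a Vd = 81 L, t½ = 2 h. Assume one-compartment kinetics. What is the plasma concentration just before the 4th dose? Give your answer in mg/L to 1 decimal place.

2.7 mg/L

f = (1/2)^(τ/t½) = (1/2)^(5/2) ≈ 0.1768.
C₀ = D/Vd = 1007/81 ≈ 12.432 mg/L.
Before the 4th dose, 3 doses have been given. Superposition: Cmin = C₀·(f + f² + … + f^3).
≈ 12.432 × (0.1768 + 0.0313 + 0.0055) ≈ 12.432 × 0.2136 ≈ 2.655 mg/L.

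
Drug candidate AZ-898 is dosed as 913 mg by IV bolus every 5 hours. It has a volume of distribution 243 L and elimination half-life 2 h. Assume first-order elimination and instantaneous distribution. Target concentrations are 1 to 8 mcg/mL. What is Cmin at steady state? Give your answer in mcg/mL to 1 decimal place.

Over one 5-h interval, 5/2 ≈ 2.5 half-lives elapse, leaving f ≈ 0.1768 of each dose.
Each bolus raises the concentration by D/Vd = 913/243 ≈ 3.757 mcg/mL.
Steady-state trough Cmin,ss = C₀·f/(1−f) ≈ 3.757 × 0.1768/0.8232 ≈ 0.807 mcg/mL.
Trough 0.8 mcg/mL vs MEC 1 mcg/mL: subtherapeutic.

0.8 mcg/mL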